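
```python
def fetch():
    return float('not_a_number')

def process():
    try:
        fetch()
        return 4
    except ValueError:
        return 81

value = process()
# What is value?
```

Step-by-step execution trace:
1. `process()` calls `fetch()`.
2. `fetch()` evaluates `float('not_a_number')`, which raises ValueError; it propagates to the caller.
3. `return 4` is not reached.
4. `except ValueError` in process matches → returns 81.
5. value = 81.
Result: 81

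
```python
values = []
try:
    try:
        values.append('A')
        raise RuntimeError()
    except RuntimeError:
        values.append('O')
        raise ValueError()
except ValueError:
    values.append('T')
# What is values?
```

Step-by-step execution trace:
1. Inner try: `values.append('A')` → values = ['A'].
2. `raise RuntimeError()` raises RuntimeError.
3. Inner `except RuntimeError` matches → `values.append('O')` → values = ['A', 'O'].
4. `raise ValueError()` raises ValueError; propagates to outer try.
5. Outer `except ValueError` matches → `values.append('T')` → values = ['A', 'O', 'T'].
Result: ['A', 'O', 'T']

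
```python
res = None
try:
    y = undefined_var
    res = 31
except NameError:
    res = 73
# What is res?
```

Step-by-step execution trace:
1. `y = undefined_var` raises NameError.
2. `res = 31` is not reached.
3. `except NameError` matches → res = 73.
Result: 73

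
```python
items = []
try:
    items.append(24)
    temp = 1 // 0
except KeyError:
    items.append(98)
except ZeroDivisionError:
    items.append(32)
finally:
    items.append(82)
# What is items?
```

Step-by-step execution trace:
1. try: `items.append(24)` → items = [24].
2. `temp = 1 // 0` raises ZeroDivisionError.
3. `except KeyError` does not match ZeroDivisionError; skipped.
4. `except ZeroDivisionError` matches → `items.append(32)` → items = [24, 32].
5. finally always runs: `items.append(82)` → items = [24, 32, 82].
Result: [24, 32, 82]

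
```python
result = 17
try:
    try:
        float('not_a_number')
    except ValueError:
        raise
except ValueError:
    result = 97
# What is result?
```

Step-by-step execution trace:
1. Inner try: `float('not_a_number')` raises ValueError.
2. Inner `except ValueError` matches; bare `raise` re-raises the same ValueError.
3. Outer `except ValueError` matches → result = 97.
Result: 97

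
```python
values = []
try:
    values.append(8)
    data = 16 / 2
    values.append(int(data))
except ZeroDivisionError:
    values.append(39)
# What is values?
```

Step-by-step execution trace:
1. try: `values.append(8)` → values = [8].
2. `data = 16 / 2` → data = 8.0. No exception raised.
3. `values.append(int(data))` → values = [8, 8].
4. `except ZeroDivisionError` is skipped (no exception was raised).
Result: [8, 8]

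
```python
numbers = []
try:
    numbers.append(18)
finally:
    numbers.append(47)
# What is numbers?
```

Step-by-step execution trace:
1. try: `numbers.append(18)` → numbers = [18].
2. The try body completes without raising.
3. finally always runs: `numbers.append(47)` → numbers = [18, 47].
Result: [18, 47]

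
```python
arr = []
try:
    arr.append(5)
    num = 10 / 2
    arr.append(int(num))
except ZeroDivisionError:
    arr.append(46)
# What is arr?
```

Step-by-step execution trace:
1. try: `arr.append(5)` → arr = [5].
2. `num = 10 / 2` → num = 5.0. No exception raised.
3. `arr.append(int(num))` → arr = [5, 5].
4. `except ZeroDivisionError` is skipped (no exception was raised).
Result: [5, 5]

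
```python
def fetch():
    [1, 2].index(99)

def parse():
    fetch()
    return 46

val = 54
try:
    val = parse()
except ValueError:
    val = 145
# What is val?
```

Step-by-step execution trace:
1. val starts at 54.
2. try: `parse()` calls `fetch()`.
3. `fetch()` evaluates `[1, 2].index(99)`, which raises ValueError; it propagates through parse (uncaught).
4. `return 46` in parse is not reached; the assignment to val does not complete.
5. `except ValueError` matches → val = 145.
Result: 145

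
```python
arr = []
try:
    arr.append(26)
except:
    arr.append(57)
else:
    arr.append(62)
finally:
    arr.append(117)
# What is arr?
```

Step-by-step execution trace:
1. try: `arr.append(26)` → arr = [26]. No exception raised.
2. `except` is skipped.
3. `else` runs: `arr.append(62)` → arr = [26, 62].
4. `finally` always runs: `arr.append(117)` → arr = [26, 62, 117].
Result: [26, 62, 117]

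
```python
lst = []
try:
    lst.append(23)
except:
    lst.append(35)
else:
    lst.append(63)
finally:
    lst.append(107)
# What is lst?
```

Step-by-step execution trace:
1. try: `lst.append(23)` → lst = [23]. No exception raised.
2. `except` is skipped.
3. `else` runs: `lst.append(63)` → lst = [23, 63].
4. `finally` always runs: `lst.append(107)` → lst = [23, 63, 107].
Result: [23, 63, 107]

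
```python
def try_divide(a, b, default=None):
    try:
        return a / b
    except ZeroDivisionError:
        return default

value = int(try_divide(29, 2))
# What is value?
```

Step-by-step execution trace:
1. `try_divide(29, 2)` enters try: `return 29 / 2` → returns 14.5. No exception raised.
2. `except ZeroDivisionError` is skipped.
3. `int(14.5)` → 14 → value = 14.
Result: 14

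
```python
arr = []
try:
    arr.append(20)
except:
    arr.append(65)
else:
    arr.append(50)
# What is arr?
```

Step-by-step execution trace:
1. try: `arr.append(20)` → arr = [20]. No exception raised.
2. `except` is skipped.
3. `else` runs (try completed without exception): `arr.append(50)` → arr = [20, 50].
Result: [20, 50]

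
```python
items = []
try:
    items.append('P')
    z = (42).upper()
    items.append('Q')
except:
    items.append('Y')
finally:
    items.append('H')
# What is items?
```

Step-by-step execution trace:
1. try: `items.append('P')` → items = ['P'].
2. `z = (42).upper()` raises AttributeError; `items.append('Q')` is not reached.
3. bare `except` matches → `items.append('Y')` → items = ['P', 'Y'].
4. finally always runs: `items.append('H')` → items = ['P', 'Y', 'H'].
Result: ['P', 'Y', 'H']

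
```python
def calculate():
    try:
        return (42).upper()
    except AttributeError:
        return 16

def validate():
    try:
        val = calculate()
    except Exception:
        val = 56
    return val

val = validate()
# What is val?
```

Step-by-step execution trace:
1. `validate()` calls `calculate()`.
2. In calculate: `(42).upper()` raises AttributeError; `except AttributeError` catches it → returns 16.
3. In validate: `val = calculate()` → val = 16. No exception reaches validate.
4. `except Exception` is skipped; validate returns 16.
5. val = 16.
Result: 16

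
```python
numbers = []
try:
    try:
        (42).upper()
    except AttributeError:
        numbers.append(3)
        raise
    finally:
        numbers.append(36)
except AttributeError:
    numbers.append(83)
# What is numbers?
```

Step-by-step execution trace:
1. Inner try: `(42).upper()` raises AttributeError.
2. Inner `except AttributeError` matches → `numbers.append(3)` → numbers = [3].
3. bare `raise` re-raises AttributeError.
4. Inner `finally` runs during unwinding: `numbers.append(36)` → numbers = [3, 36].
5. Outer `except AttributeError` matches → `numbers.append(83)` → numbers = [3, 36, 83].
Result: [3, 36, 83]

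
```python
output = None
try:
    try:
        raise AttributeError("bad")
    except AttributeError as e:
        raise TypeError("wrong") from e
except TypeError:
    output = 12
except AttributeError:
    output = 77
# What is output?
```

Step-by-step execution trace:
1. Inner try raises AttributeError; inner `except AttributeError as e` catches it.
2. `raise TypeError(...) from e` raises TypeError (AttributeError is attached as __cause__, but only TypeError is active).
3. Outer `except TypeError` matches → output = 12.
4. `except AttributeError` is not reached.
Result: 12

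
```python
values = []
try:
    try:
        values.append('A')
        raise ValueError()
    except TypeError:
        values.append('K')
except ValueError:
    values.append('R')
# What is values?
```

Step-by-step execution trace:
1. Inner try: `values.append('A')` → values = ['A'].
2. `raise ValueError()` raises ValueError.
3. Inner `except TypeError` does not match ValueError; exception propagates to outer try.
4. Outer `except ValueError` matches → `values.append('R')` → values = ['A', 'R'].
Result: ['A', 'R']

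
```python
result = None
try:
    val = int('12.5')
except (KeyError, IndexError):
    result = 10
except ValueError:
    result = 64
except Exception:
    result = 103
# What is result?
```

Step-by-step execution trace:
1. `val = int('12.5')` raises ValueError.
2. `except (KeyError, IndexError)` does not match ValueError; skipped.
3. `except ValueError` matches (exact type match) → result = 64.
4. `except Exception` is not reached.
Result: 64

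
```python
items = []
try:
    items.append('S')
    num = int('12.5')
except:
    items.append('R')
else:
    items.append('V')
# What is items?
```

Step-by-step execution trace:
1. try: `items.append('S')` → items = ['S'].
2. `num = int('12.5')` raises ValueError.
3. bare `except` matches → `items.append('R')` → items = ['S', 'R'].
4. `else` is skipped (an exception was raised).
Result: ['S', 'R']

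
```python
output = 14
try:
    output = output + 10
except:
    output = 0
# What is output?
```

Step-by-step execution trace:
1. output starts at 14.
2. try: `output = output + 10` → output = 24. No exception raised.
3. `except` is skipped.
Result: 24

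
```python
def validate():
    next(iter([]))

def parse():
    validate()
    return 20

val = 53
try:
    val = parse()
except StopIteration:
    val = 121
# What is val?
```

Step-by-step execution trace:
1. val starts at 53.
2. try: `parse()` calls `validate()`.
3. `validate()` evaluates `next(iter([]))`, which raises StopIteration; it propagates through parse (uncaught).
4. `return 20` in parse is not reached; the assignment to val does not complete.
5. `except StopIteration` matches → val = 121.
Result: 121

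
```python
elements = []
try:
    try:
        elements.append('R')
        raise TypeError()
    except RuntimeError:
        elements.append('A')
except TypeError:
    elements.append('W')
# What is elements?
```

Step-by-step execution trace:
1. Inner try: `elements.append('R')` → elements = ['R'].
2. `raise TypeError()` raises TypeError.
3. Inner `except RuntimeError` does not match TypeError; exception propagates to outer try.
4. Outer `except TypeError` matches → `elements.append('W')` → elements = ['R', 'W'].
Result: ['R', 'W']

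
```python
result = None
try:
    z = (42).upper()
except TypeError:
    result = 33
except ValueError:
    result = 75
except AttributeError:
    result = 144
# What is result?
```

Step-by-step execution trace:
1. `z = (42).upper()` raises AttributeError.
2. `except TypeError` does not match AttributeError; skipped.
3. `except ValueError` does not match AttributeError; skipped.
4. `except AttributeError` matches → result = 144.
Result: 144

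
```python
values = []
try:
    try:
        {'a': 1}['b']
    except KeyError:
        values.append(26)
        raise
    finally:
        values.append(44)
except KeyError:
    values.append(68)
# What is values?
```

Step-by-step execution trace:
1. Inner try: `{'a': 1}['b']` raises KeyError.
2. Inner `except KeyError` matches → `values.append(26)` → values = [26].
3. bare `raise` re-raises KeyError.
4. Inner `finally` runs during unwinding: `values.append(44)` → values = [26, 44].
5. Outer `except KeyError` matches → `values.append(68)` → values = [26, 44, 68].
Result: [26, 44, 68]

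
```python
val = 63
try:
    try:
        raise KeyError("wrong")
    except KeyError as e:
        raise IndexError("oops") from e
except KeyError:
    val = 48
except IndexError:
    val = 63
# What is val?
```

Step-by-step execution trace:
1. Inner try raises KeyError; inner `except KeyError as e` catches it.
2. `raise IndexError(...) from e` raises IndexError (KeyError is attached as __cause__, but only IndexError is active).
3. Outer `except KeyError` does not match IndexError; skipped.
4. Outer `except IndexError` matches → val = 63.
Result: 63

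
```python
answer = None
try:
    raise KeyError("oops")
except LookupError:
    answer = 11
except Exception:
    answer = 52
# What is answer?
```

Step-by-step execution trace:
1. `raise KeyError(...)` raises KeyError.
2. `except LookupError` matches (KeyError is a subclass of LookupError) → answer = 11.
3. `except Exception` is not reached.
Result: 11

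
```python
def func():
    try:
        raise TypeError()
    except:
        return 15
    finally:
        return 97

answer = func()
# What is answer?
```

Step-by-step execution trace:
1. `func()` enters try: `raise TypeError()` raises TypeError.
2. bare `except` matches → `return 15` sets pending return value 15.
3. Before returning, `finally: return 97` runs and overrides the pending return.
4. func() returns 97 → answer = 97.
Result: 97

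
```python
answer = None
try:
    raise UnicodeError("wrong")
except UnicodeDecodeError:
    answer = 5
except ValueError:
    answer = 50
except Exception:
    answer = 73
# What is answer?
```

Step-by-step execution trace:
1. `raise UnicodeError(...)` raises UnicodeError.
2. `except UnicodeDecodeError` does not match (UnicodeError is not a subclass of UnicodeDecodeError); skipped.
3. `except ValueError` matches (UnicodeError is a subclass of ValueError) → answer = 50.
4. `except Exception` is not reached.
Result: 50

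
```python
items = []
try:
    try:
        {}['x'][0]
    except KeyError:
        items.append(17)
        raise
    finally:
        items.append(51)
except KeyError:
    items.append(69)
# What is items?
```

Step-by-step execution trace:
1. Inner try: `{}['x'][0]` raises KeyError.
2. Inner `except KeyError` matches → `items.append(17)` → items = [17].
3. bare `raise` re-raises KeyError.
4. Inner `finally` runs during unwinding: `items.append(51)` → items = [17, 51].
5. Outer `except KeyError` matches → `items.append(69)` → items = [17, 51, 69].
Result: [17, 51, 69]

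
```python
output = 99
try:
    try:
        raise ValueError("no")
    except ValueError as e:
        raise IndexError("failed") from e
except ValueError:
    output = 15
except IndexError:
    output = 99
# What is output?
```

Step-by-step execution trace:
1. Inner try raises ValueError; inner `except ValueError as e` catches it.
2. `raise IndexError(...) from e` raises IndexError (ValueError is attached as __cause__, but only IndexError is active).
3. Outer `except ValueError` does not match IndexError; skipped.
4. Outer `except IndexError` matches → output = 99.
Result: 99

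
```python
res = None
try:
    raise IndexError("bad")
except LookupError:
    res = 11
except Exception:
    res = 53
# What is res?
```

Step-by-step execution trace:
1. `raise IndexError(...)` raises IndexError.
2. `except LookupError` matches (IndexError is a subclass of LookupError) → res = 11.
3. `except Exception` is not reached.
Result: 11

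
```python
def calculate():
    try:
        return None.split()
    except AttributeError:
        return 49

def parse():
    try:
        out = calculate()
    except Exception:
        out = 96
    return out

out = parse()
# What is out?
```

Step-by-step execution trace:
1. `parse()` calls `calculate()`.
2. In calculate: `None.split()` raises AttributeError; `except AttributeError` catches it → returns 49.
3. In parse: `out = calculate()` → out = 49. No exception reaches parse.
4. `except Exception` is skipped; parse returns 49.
5. out = 49.
Result: 49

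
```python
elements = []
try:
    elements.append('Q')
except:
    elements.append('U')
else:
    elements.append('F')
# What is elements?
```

Step-by-step execution trace:
1. try: `elements.append('Q')` → elements = ['Q']. No exception raised.
2. `except` is skipped.
3. `else` runs (try completed without exception): `elements.append('F')` → elements = ['Q', 'F'].
Result: ['Q', 'F']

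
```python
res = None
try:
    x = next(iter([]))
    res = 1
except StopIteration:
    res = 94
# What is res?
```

Step-by-step execution trace:
1. `x = next(iter([]))` raises StopIteration.
2. `res = 1` is not reached.
3. `except StopIteration` matches → res = 94.
Result: 94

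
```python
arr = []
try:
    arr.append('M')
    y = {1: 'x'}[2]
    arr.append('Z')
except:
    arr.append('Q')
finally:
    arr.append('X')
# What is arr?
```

Step-by-step execution trace:
1. try: `arr.append('M')` → arr = ['M'].
2. `y = {1: 'x'}[2]` raises KeyError; `arr.append('Z')` is not reached.
3. bare `except` matches → `arr.append('Q')` → arr = ['M', 'Q'].
4. finally always runs: `arr.append('X')` → arr = ['M', 'Q', 'X'].
Result: ['M', 'Q', 'X']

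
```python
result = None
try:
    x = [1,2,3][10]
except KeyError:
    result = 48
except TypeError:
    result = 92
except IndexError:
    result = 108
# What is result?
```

Step-by-step execution trace:
1. `x = [1,2,3][10]` raises IndexError.
2. `except KeyError` does not match IndexError; skipped.
3. `except TypeError` does not match IndexError; skipped.
4. `except IndexError` matches → result = 108.
Result: 108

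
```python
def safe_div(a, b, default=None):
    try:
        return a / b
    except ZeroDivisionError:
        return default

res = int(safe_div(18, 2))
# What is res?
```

Step-by-step execution trace:
1. `safe_div(18, 2)` enters try: `return 18 / 2` → returns 9.0. No exception raised.
2. `except ZeroDivisionError` is skipped.
3. `int(9.0)` → 9 → res = 9.
Result: 9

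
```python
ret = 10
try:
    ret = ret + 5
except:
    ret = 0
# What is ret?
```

Step-by-step execution trace:
1. ret starts at 10.
2. try: `ret = ret + 5` → ret = 15. No exception raised.
3. `except` is skipped.
Result: 15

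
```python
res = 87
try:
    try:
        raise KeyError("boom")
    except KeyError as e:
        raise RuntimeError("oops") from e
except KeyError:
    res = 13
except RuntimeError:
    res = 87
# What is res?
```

Step-by-step execution trace:
1. Inner try raises KeyError; inner `except KeyError as e` catches it.
2. `raise RuntimeError(...) from e` raises RuntimeError (KeyError is attached as __cause__, but only RuntimeError is active).
3. Outer `except KeyError` does not match RuntimeError; skipped.
4. Outer `except RuntimeError` matches → res = 87.
Result: 87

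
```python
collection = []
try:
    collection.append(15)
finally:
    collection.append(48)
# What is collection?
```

Step-by-step execution trace:
1. try: `collection.append(15)` → collection = [15].
2. The try body completes without raising.
3. finally always runs: `collection.append(48)` → collection = [15, 48].
Result: [15, 48]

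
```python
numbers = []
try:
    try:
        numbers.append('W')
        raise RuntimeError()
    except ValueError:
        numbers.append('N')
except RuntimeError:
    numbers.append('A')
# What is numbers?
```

Step-by-step execution trace:
1. Inner try: `numbers.append('W')` → numbers = ['W'].
2. `raise RuntimeError()` raises RuntimeError.
3. Inner `except ValueError` does not match RuntimeError; exception propagates to outer try.
4. Outer `except RuntimeError` matches → `numbers.append('A')` → numbers = ['W', 'A'].
Result: ['W', 'A']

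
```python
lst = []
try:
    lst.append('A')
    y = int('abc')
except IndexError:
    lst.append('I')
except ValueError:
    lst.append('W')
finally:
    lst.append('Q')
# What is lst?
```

Step-by-step execution trace:
1. try: `lst.append('A')` → lst = ['A'].
2. `y = int('abc')` raises ValueError.
3. `except IndexError` does not match ValueError; skipped.
4. `except ValueError` matches → `lst.append('W')` → lst = ['A', 'W'].
5. finally always runs: `lst.append('Q')` → lst = ['A', 'W', 'Q'].
Result: ['A', 'W', 'Q']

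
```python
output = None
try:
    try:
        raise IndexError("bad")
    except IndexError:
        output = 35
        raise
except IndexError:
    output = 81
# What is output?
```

Step-by-step execution trace:
1. Inner try: `raise IndexError("bad")` raises IndexError.
2. Inner `except IndexError` matches → output = 35.
3. bare `raise` re-raises the same IndexError.
4. Outer `except IndexError` matches → output = 81.
Result: 81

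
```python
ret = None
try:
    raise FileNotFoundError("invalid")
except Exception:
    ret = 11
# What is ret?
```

Step-by-step execution trace:
1. `raise FileNotFoundError(...)` raises FileNotFoundError.
2. `except Exception` matches (FileNotFoundError is a subclass of Exception) → ret = 11.
Result: 11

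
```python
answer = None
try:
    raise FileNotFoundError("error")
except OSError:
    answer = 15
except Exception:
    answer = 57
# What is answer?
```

Step-by-step execution trace:
1. `raise FileNotFoundError(...)` raises FileNotFoundError.
2. `except OSError` matches (FileNotFoundError is a subclass of OSError) → answer = 15.
3. `except Exception` is not reached.
Result: 15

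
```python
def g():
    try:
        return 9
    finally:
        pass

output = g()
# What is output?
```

Step-by-step execution trace:
1. `g()` enters try: `return 9` sets pending return value 9.
2. Before returning, `finally: pass` runs (no effect).
3. g() returns 9 → output = 9.
Result: 9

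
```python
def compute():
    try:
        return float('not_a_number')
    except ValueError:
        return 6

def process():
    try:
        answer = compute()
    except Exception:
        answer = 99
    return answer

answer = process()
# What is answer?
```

Step-by-step execution trace:
1. `process()` calls `compute()`.
2. In compute: `float('not_a_number')` raises ValueError; `except ValueError` catches it → returns 6.
3. In process: `answer = compute()` → answer = 6. No exception reaches process.
4. `except Exception` is skipped; process returns 6.
5. answer = 6.
Result: 6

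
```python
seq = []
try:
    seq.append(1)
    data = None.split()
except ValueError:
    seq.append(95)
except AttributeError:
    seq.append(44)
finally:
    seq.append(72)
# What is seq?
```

Step-by-step execution trace:
1. try: `seq.append(1)` → seq = [1].
2. `data = None.split()` raises AttributeError.
3. `except ValueError` does not match AttributeError; skipped.
4. `except AttributeError` matches → `seq.append(44)` → seq = [1, 44].
5. finally always runs: `seq.append(72)` → seq = [1, 44, 72].
Result: [1, 44, 72]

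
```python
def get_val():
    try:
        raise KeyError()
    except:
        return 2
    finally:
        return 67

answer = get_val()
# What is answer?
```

Step-by-step execution trace:
1. `get_val()` enters try: `raise KeyError()` raises KeyError.
2. bare `except` matches → `return 2` sets pending return value 2.
3. Before returning, `finally: return 67` runs and overrides the pending return.
4. get_val() returns 67 → answer = 67.
Result: 67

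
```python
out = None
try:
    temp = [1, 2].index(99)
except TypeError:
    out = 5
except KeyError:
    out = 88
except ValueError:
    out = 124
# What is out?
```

Step-by-step execution trace:
1. `temp = [1, 2].index(99)` raises ValueError.
2. `except TypeError` does not match ValueError; skipped.
3. `except KeyError` does not match ValueError; skipped.
4. `except ValueError` matches → out = 124.
Result: 124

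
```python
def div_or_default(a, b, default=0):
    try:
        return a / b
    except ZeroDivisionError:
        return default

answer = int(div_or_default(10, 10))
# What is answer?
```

Step-by-step execution trace:
1. `div_or_default(10, 10)` enters try: `return 10 / 10` → returns 1.0. No exception raised.
2. `except ZeroDivisionError` is skipped.
3. `int(1.0)` → 1 → answer = 1.
Result: 1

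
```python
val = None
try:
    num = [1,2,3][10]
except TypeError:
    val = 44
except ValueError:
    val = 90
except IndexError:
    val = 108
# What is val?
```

Step-by-step execution trace:
1. `num = [1,2,3][10]` raises IndexError.
2. `except TypeError` does not match IndexError; skipped.
3. `except ValueError` does not match IndexError; skipped.
4. `except IndexError` matches → val = 108.
Result: 108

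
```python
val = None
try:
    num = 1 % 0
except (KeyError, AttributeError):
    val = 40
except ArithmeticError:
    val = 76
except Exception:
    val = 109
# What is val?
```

Step-by-step execution trace:
1. `num = 1 % 0` raises ZeroDivisionError.
2. `except (KeyError, AttributeError)` does not match ZeroDivisionError; skipped.
3. `except ArithmeticError` matches (ZeroDivisionError is a subclass of ArithmeticError) → val = 76.
4. `except Exception` is not reached.
Result: 76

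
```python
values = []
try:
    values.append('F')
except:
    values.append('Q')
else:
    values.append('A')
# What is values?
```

Step-by-step execution trace:
1. try: `values.append('F')` → values = ['F']. No exception raised.
2. `except` is skipped.
3. `else` runs (try completed without exception): `values.append('A')` → values = ['F', 'A'].
Result: ['F', 'A']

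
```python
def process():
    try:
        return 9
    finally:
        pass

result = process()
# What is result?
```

Step-by-step execution trace:
1. `process()` enters try: `return 9` sets pending return value 9.
2. Before returning, `finally: pass` runs (no effect).
3. process() returns 9 → result = 9.
Result: 9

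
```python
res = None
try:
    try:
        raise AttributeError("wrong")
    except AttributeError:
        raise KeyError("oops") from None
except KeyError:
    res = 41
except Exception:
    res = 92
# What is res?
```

Step-by-step execution trace:
1. Inner try raises AttributeError; inner `except AttributeError` catches it.
2. `raise KeyError(...) from None` raises KeyError (from None suppresses __context__, but the active exception is still KeyError).
3. Outer `except KeyError` matches → res = 41.
4. `except Exception` is not reached.
Result: 41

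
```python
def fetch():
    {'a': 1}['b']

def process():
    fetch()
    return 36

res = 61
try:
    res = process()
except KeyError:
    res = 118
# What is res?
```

Step-by-step execution trace:
1. res starts at 61.
2. try: `process()` calls `fetch()`.
3. `fetch()` evaluates `{'a': 1}['b']`, which raises KeyError; it propagates through process (uncaught).
4. `return 36` in process is not reached; the assignment to res does not complete.
5. `except KeyError` matches → res = 118.
Result: 118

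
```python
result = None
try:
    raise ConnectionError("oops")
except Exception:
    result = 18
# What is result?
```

Step-by-step execution trace:
1. `raise ConnectionError(...)` raises ConnectionError.
2. `except Exception` matches (ConnectionError is a subclass of Exception) → result = 18.
Result: 18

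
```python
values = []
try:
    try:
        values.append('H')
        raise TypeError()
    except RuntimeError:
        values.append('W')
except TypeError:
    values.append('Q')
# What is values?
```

Step-by-step execution trace:
1. Inner try: `values.append('H')` → values = ['H'].
2. `raise TypeError()` raises TypeError.
3. Inner `except RuntimeError` does not match TypeError; exception propagates to outer try.
4. Outer `except TypeError` matches → `values.append('Q')` → values = ['H', 'Q'].
Result: ['H', 'Q']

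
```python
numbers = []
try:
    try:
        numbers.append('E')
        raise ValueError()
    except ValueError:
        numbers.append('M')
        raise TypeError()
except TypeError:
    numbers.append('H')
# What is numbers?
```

Step-by-step execution trace:
1. Inner try: `numbers.append('E')` → numbers = ['E'].
2. `raise ValueError()` raises ValueError.
3. Inner `except ValueError` matches → `numbers.append('M')` → numbers = ['E', 'M'].
4. `raise TypeError()` raises TypeError; propagates to outer try.
5. Outer `except TypeError` matches → `numbers.append('H')` → numbers = ['E', 'M', 'H'].
Result: ['E', 'M', 'H']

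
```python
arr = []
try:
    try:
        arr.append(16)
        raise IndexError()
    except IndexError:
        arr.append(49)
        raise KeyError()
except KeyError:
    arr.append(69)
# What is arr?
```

Step-by-step execution trace:
1. Inner try: `arr.append(16)` → arr = [16].
2. `raise IndexError()` raises IndexError.
3. Inner `except IndexError` matches → `arr.append(49)` → arr = [16, 49].
4. `raise KeyError()` raises KeyError; propagates to outer try.
5. Outer `except KeyError` matches → `arr.append(69)` → arr = [16, 49, 69].
Result: [16, 49, 69]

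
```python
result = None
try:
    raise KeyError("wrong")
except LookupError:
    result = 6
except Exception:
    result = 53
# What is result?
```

Step-by-step execution trace:
1. `raise KeyError(...)` raises KeyError.
2. `except LookupError` matches (KeyError is a subclass of LookupError) → result = 6.
3. `except Exception` is not reached.
Result: 6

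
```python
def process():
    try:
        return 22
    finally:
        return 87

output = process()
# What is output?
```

Step-by-step execution trace:
1. `process()` enters try: `return 22` sets pending return value 22.
2. Before returning, `finally: return 87` runs and overrides the pending return.
3. process() returns 87 → output = 87.
Result: 87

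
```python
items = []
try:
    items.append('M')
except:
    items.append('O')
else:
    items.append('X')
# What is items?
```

Step-by-step execution trace:
1. try: `items.append('M')` → items = ['M']. No exception raised.
2. `except` is skipped.
3. `else` runs (try completed without exception): `items.append('X')` → items = ['M', 'X'].
Result: ['M', 'X']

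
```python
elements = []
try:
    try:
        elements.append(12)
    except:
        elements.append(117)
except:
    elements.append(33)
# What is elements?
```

Step-by-step execution trace:
1. Inner try: `elements.append(12)` → elements = [12]. No exception raised.
2. Inner `except` is skipped.
3. Inner try completes normally; outer `except` is skipped.
Result: [12]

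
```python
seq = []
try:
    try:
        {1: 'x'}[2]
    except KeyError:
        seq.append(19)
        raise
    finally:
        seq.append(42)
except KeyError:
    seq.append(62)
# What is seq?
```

Step-by-step execution trace:
1. Inner try: `{1: 'x'}[2]` raises KeyError.
2. Inner `except KeyError` matches → `seq.append(19)` → seq = [19].
3. bare `raise` re-raises KeyError.
4. Inner `finally` runs during unwinding: `seq.append(42)` → seq = [19, 42].
5. Outer `except KeyError` matches → `seq.append(62)` → seq = [19, 42, 62].
Result: [19, 42, 62]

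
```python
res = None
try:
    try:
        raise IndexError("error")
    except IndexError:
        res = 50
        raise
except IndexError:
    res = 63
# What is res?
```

Step-by-step execution trace:
1. Inner try: `raise IndexError("error")` raises IndexError.
2. Inner `except IndexError` matches → res = 50.
3. bare `raise` re-raises the same IndexError.
4. Outer `except IndexError` matches → res = 63.
Result: 63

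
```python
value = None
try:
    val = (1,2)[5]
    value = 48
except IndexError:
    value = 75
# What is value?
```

Step-by-step execution trace:
1. `val = (1,2)[5]` raises IndexError.
2. `value = 48` is not reached.
3. `except IndexError` matches → value = 75.
Result: 75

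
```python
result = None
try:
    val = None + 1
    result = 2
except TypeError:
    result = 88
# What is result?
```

Step-by-step execution trace:
1. `val = None + 1` raises TypeError.
2. `result = 2` is not reached.
3. `except TypeError` matches → result = 88.
Result: 88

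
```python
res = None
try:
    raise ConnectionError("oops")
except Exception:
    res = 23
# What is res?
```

Step-by-step execution trace:
1. `raise ConnectionError(...)` raises ConnectionError.
2. `except Exception` matches (ConnectionError is a subclass of Exception) → res = 23.
Result: 23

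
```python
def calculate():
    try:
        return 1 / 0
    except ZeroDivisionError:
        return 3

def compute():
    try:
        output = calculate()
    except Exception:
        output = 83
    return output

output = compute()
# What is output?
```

Step-by-step execution trace:
1. `compute()` calls `calculate()`.
2. In calculate: `1 / 0` raises ZeroDivisionError; `except ZeroDivisionError` catches it → returns 3.
3. In compute: `output = calculate()` → output = 3. No exception reaches compute.
4. `except Exception` is skipped; compute returns 3.
5. output = 3.
Result: 3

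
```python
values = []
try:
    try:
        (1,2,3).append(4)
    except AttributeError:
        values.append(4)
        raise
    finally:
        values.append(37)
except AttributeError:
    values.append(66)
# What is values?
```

Step-by-step execution trace:
1. Inner try: `(1,2,3).append(4)` raises AttributeError.
2. Inner `except AttributeError` matches → `values.append(4)` → values = [4].
3. bare `raise` re-raises AttributeError.
4. Inner `finally` runs during unwinding: `values.append(37)` → values = [4, 37].
5. Outer `except AttributeError` matches → `values.append(66)` → values = [4, 37, 66].
Result: [4, 37, 66]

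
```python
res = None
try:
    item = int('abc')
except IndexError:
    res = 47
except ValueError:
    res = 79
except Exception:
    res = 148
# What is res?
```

Step-by-step execution trace:
1. `item = int('abc')` raises ValueError.
2. `except IndexError` does not match ValueError; skipped.
3. `except ValueError` matches → res = 79.
4. Remaining except clauses are skipped.
Result: 79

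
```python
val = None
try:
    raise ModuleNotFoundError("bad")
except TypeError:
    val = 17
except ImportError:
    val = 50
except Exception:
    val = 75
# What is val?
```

Step-by-step execution trace:
1. `raise ModuleNotFoundError(...)` raises ModuleNotFoundError.
2. `except TypeError` does not match (ModuleNotFoundError is not a subclass of TypeError); skipped.
3. `except ImportError` matches (ModuleNotFoundError is a subclass of ImportError) → val = 50.
4. `except Exception` is not reached.
Result: 50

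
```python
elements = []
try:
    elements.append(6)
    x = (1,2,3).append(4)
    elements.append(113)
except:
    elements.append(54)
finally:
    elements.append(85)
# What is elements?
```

Step-by-step execution trace:
1. try: `elements.append(6)` → elements = [6].
2. `x = (1,2,3).append(4)` raises AttributeError; `elements.append(113)` is not reached.
3. bare `except` matches → `elements.append(54)` → elements = [6, 54].
4. finally always runs: `elements.append(85)` → elements = [6, 54, 85].
Result: [6, 54, 85]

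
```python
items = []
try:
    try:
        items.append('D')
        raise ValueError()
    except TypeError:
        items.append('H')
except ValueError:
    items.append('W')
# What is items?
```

Step-by-step execution trace:
1. Inner try: `items.append('D')` → items = ['D'].
2. `raise ValueError()` raises ValueError.
3. Inner `except TypeError` does not match ValueError; exception propagates to outer try.
4. Outer `except ValueError` matches → `items.append('W')` → items = ['D', 'W'].
Result: ['D', 'W']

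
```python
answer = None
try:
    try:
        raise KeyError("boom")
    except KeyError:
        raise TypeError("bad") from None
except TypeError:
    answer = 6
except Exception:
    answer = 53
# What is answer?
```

Step-by-step execution trace:
1. Inner try raises KeyError; inner `except KeyError` catches it.
2. `raise TypeError(...) from None` raises TypeError (from None suppresses __context__, but the active exception is still TypeError).
3. Outer `except TypeError` matches → answer = 6.
4. `except Exception` is not reached.
Result: 6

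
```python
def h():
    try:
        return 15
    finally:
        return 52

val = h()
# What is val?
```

Step-by-step execution trace:
1. `h()` enters try: `return 15` sets pending return value 15.
2. Before returning, `finally: return 52` runs and overrides the pending return.
3. h() returns 52 → val = 52.
Result: 52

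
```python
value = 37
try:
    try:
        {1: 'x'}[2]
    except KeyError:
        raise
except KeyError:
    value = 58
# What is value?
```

Step-by-step execution trace:
1. Inner try: `{1: 'x'}[2]` raises KeyError.
2. Inner `except KeyError` matches; bare `raise` re-raises the same KeyError.
3. Outer `except KeyError` matches → value = 58.
Result: 58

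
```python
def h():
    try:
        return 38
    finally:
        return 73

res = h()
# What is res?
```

Step-by-step execution trace:
1. `h()` enters try: `return 38` sets pending return value 38.
2. Before returning, `finally: return 73` runs and overrides the pending return.
3. h() returns 73 → res = 73.
Result: 73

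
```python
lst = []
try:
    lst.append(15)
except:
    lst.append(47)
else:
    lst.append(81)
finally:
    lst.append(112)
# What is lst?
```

Step-by-step execution trace:
1. try: `lst.append(15)` → lst = [15]. No exception raised.
2. `except` is skipped.
3. `else` runs: `lst.append(81)` → lst = [15, 81].
4. `finally` always runs: `lst.append(112)` → lst = [15, 81, 112].
Result: [15, 81, 112]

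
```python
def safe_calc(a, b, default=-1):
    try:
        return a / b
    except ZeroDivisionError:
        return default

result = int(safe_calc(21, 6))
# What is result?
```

Step-by-step execution trace:
1. `safe_calc(21, 6)` enters try: `return 21 / 6` → returns 3.5. No exception raised.
2. `except ZeroDivisionError` is skipped.
3. `int(3.5)` → 3 → result = 3.
Result: 3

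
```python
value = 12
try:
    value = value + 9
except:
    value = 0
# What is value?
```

Step-by-step execution trace:
1. value starts at 12.
2. try: `value = value + 9` → value = 21. No exception raised.
3. `except` is skipped.
Result: 21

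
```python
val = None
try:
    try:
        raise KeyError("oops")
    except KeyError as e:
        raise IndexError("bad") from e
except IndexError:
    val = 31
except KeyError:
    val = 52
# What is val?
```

Step-by-step execution trace:
1. Inner try raises KeyError; inner `except KeyError as e` catches it.
2. `raise IndexError(...) from e` raises IndexError (KeyError is attached as __cause__, but only IndexError is active).
3. Outer `except IndexError` matches → val = 31.
4. `except KeyError` is not reached.
Result: 31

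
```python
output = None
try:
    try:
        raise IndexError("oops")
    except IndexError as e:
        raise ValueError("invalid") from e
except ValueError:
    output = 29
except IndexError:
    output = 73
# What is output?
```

Step-by-step execution trace:
1. Inner try raises IndexError; inner `except IndexError as e` catches it.
2. `raise ValueError(...) from e` raises ValueError (IndexError is attached as __cause__, but only ValueError is active).
3. Outer `except ValueError` matches → output = 29.
4. `except IndexError` is not reached.
Result: 29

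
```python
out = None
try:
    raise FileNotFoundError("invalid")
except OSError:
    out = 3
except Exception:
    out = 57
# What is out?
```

Step-by-step execution trace:
1. `raise FileNotFoundError(...)` raises FileNotFoundError.
2. `except OSError` matches (FileNotFoundError is a subclass of OSError) → out = 3.
3. `except Exception` is not reached.
Result: 3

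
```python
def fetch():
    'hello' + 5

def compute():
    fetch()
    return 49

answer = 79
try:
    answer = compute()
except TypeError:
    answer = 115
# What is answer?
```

Step-by-step execution trace:
1. answer starts at 79.
2. try: `compute()` calls `fetch()`.
3. `fetch()` evaluates `'hello' + 5`, which raises TypeError; it propagates through compute (uncaught).
4. `return 49` in compute is not reached; the assignment to answer does not complete.
5. `except TypeError` matches → answer = 115.
Result: 115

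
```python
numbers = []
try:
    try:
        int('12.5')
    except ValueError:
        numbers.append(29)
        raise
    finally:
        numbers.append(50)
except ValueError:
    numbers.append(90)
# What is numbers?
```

Step-by-step execution trace:
1. Inner try: `int('12.5')` raises ValueError.
2. Inner `except ValueError` matches → `numbers.append(29)` → numbers = [29].
3. bare `raise` re-raises ValueError.
4. Inner `finally` runs during unwinding: `numbers.append(50)` → numbers = [29, 50].
5. Outer `except ValueError` matches → `numbers.append(90)` → numbers = [29, 50, 90].
Result: [29, 50, 90]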